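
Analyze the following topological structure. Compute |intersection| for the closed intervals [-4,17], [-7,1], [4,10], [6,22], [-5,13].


Intersection = [max(a_i), min(b_i)] = [6, 1].
Since 6 > 1, the intersection is empty.
Length = 0

0


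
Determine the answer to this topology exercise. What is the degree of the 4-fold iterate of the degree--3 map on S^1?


deg(f) = -3. Degree is multiplicative: deg(f^4) = (deg f)^4.
deg(f^4) = (-3)^4 = 81

81


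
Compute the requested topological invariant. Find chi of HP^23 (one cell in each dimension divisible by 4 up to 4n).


HP^23 has one cell in each dimension 0, 4, ..., 4*23 (23+1 cells, all even-dim).
chi = 23 + 1 = 24

24


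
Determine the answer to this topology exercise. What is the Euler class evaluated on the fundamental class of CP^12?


For any closed oriented manifold, <e(TM),[M]> = chi(M).
chi(CP^12) = 12+1 = 13

13


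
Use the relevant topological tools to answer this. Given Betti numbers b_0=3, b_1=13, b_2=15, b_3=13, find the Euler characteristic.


chi = sum_k (-1)^k b_k.
= (3) + (-13) + (15) + (-13)
= -8

-8


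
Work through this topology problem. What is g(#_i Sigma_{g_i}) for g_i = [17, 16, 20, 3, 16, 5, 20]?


Genus is additive under connected sum of orientable surfaces.
g = 17 + 16 + 20 + 3 + 16 + 5 + 20 = 97

97


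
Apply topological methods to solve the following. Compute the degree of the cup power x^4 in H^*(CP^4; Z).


|x| = 2 in H^*(CP^n).
|x^4| = 4 * |x| = 4 * 2 = 8

8


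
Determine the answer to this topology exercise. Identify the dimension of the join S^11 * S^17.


Join of spheres: S^m * S^n = S^{m+n+1}.
dim = 11 + 17 + 1 = 29

29


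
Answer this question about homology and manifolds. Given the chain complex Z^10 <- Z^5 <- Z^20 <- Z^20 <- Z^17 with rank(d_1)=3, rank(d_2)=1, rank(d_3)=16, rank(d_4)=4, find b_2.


rank H_k = rank(ker d_k) - rank(im d_{k+1}).
rank(ker d_2) = rank(C_2) - rank(d_2) = 20 - 1 = 19.
rank(im d_{2+1}) = 16.
rank H_2 = 19 - 16 = 3

3


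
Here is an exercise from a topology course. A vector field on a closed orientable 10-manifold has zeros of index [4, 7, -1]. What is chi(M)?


Poincare-Hopf: chi(M) = sum of indices of zeros.
chi = (4) + (7) + (-1) = 10

10


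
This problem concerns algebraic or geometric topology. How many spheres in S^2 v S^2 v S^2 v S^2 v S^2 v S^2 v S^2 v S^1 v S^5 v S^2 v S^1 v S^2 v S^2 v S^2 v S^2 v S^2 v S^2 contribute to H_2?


For a wedge of spheres, H_k (k>0) is free on one generator per sphere of dimension k.
Spheres of dimension 2: count = 14.
b_2 = 14

14


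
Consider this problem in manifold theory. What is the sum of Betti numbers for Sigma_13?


For Sigma_13: b_0 = 1, b_1 = 2g = 26, b_2 = 1.
Total = 1 + 26 + 1 = 28

28


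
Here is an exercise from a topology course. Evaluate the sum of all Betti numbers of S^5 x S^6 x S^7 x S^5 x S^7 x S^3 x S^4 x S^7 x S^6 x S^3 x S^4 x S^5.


Total Betti number is multiplicative under products.
Each S^d (d>=1) has total Betti number 2.
There are 12 sphere factors.
Total = 2^12 = 4096

4096


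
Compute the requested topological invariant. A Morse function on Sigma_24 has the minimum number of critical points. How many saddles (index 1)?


A perfect Morse function has m_k = b_k.
For Sigma_24: b_0=1, b_1=2g=48, b_2=1.
Saddles m_1 = 2g = 48

48


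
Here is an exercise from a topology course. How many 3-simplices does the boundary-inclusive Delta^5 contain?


Delta^5 has 5+1 vertices. A 3-face is a choice of 3+1 vertices.
f_3 = C(5+1, 3+1) = C(6,4) = 15

15


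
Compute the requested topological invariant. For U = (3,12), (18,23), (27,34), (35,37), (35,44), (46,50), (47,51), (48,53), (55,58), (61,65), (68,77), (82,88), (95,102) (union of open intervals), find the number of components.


Sort and merge overlapping open intervals.
Merged: (3,12), (18,23), (27,34), (35,44), (46,53), (55,58), (61,65), (68,77), (82,88), (95,102).
Number of components = 10

10


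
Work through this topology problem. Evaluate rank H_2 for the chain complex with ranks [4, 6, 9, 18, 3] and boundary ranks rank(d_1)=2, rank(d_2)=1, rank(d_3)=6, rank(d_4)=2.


rank H_k = rank(ker d_k) - rank(im d_{k+1}).
rank(ker d_2) = rank(C_2) - rank(d_2) = 9 - 1 = 8.
rank(im d_{2+1}) = 6.
rank H_2 = 8 - 6 = 2

2


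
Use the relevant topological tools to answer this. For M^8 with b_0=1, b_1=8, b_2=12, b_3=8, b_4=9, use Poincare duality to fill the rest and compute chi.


By Poincare duality b_k = b_{8-k}, so full Betti numbers: b_0=1, b_1=8, b_2=12, b_3=8, b_4=9, b_5=8, b_6=12, b_7=8, b_8=1.
chi = sum (-1)^k b_k = 3

3


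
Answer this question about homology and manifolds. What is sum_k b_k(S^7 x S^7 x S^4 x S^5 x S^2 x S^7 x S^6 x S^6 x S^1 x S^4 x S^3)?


Total Betti number is multiplicative under products.
Each S^d (d>=1) has total Betti number 2.
There are 11 sphere factors.
Total = 2^11 = 2048

2048


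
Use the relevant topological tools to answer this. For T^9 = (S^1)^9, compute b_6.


By the Kunneth formula, b_k(T^n) = C(n,k).
b_6(T^9) = C(9,6).
C(9,6) = 9!/(6!*3!) = 84

84


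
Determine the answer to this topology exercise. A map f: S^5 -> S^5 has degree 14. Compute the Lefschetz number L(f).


On S^5: L(f) = tr(f_0*) + (-1)^5 tr(f_5*) = 1 + (-1)^5 * deg(f).
L(f) = 1 + (-1)^5 * 14 = 1 + -14 = -13

-13


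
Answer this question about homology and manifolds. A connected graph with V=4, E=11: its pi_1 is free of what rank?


For a connected graph: rank(pi_1) = b_1 = E - V + 1 = 1 - chi.
chi = V - E = 4 - 11 = -7.
rank = 1 - (-7) = 11 - 4 + 1 = 8

8


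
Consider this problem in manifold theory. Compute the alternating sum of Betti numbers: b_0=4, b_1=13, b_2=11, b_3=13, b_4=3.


chi = sum_k (-1)^k b_k.
= (4) + (-13) + (11) + (-13) + (3)
= -8

-8


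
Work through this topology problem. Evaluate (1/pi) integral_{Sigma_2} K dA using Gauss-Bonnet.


Gauss-Bonnet: integral K dA = 2*pi*chi(M).
chi(Sigma_2) = 2 - 2*2 = -2.
(integral K dA)/pi = 2*chi = 2*(-2) = -4

-4


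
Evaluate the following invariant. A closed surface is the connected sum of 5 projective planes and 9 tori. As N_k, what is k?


Since a >= 1, the sum is non-orientable; each T^2 can be replaced by RP^2 # RP^2 (since T^2#RP^2 = 3RP^2).
Total crosscaps k = 5 + 2*9 = 23.
Check via chi: chi = 5*1 + 9*0 - (5+9-1)*2 = -21 = 2 - k = -21. Consistent.

23


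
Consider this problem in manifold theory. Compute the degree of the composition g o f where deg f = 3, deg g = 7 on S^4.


Degree is multiplicative under composition: deg(g o f) = deg(g) * deg(f).
= 7 * 3 = 21

21


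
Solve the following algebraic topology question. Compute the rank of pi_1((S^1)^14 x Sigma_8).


pi_1(A x B) = pi_1(A) x pi_1(B); rank of abelianization = b_1.
b_1(T^14) = 14, b_1(Sigma_8) = 2*8 = 16.
b_1(product) = 14 + 16 = 30

30


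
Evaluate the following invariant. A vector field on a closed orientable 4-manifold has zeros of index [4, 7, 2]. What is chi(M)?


Poincare-Hopf: chi(M) = sum of indices of zeros.
chi = (4) + (7) + (2) = 13

13


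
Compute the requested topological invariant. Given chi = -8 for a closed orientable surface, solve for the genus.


chi = 2 - 2g for closed orientable surfaces.
-8 = 2 - 2g
2g = 2 - (-8) = 10
g = 5

5


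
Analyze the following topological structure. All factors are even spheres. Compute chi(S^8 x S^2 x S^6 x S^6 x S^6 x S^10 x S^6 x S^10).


chi is multiplicative: chi(X x Y) = chi(X) chi(Y).
Each even-dim sphere has chi = 2. There are 8 factors.
chi = 2^8 = 256

256


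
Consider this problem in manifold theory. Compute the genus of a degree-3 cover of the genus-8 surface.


For an n-sheeted cover: chi(E) = n * chi(B).
chi(Sigma_8) = 2 - 2*8 = -14.
chi(E) = 3 * (-14) = -42.
genus(E) = (2 - chi(E))/2 = (2 - (-42))/2 = 44/2 = 22

22


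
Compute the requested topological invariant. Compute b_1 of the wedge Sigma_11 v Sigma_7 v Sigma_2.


For a wedge X v Y: reduced H_k(X v Y) = H_k(X) + H_k(Y).
Each Sigma_g contributes b_1 = 2g.
b_1 = 22 + 14 + 4 = 40

40


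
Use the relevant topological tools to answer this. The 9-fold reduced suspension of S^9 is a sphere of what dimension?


Each suspension raises dimension by 1: Sigma S^n = S^{n+1}.
Sigma^9 S^9 = S^{9+9} = S^18

18


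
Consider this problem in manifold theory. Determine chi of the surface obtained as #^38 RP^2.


For a non-orientable closed surface with k crosscaps: chi = 2 - k.
Here k = 38.
chi = 2 - 38 = -36

-36


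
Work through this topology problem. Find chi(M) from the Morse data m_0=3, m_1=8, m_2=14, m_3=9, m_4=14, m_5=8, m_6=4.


Morse theory: chi(M) = sum_k (-1)^k m_k where m_k = #(index-k critical points).
= (3) + (-8) + (14) + (-9) + (14) + (-8) + (4) = 10

10


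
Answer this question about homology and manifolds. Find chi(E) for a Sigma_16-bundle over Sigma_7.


For a fiber bundle F -> E -> B (with CW structure): chi(E) = chi(B) * chi(F).
chi(Sigma_7) = -12, chi(Sigma_16) = -30.
chi(E) = (-12) * (-30) = 360

360


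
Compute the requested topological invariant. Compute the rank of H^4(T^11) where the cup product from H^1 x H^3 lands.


Cup product: H^p x H^q -> H^{p+q}; here p+q = 1+3 = 4.
rank H^k(T^n) = C(n,k).
C(11,4) = 330

330


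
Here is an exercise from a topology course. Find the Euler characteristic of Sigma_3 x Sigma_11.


chi(Sigma_3) = 2 - 2*3 = -4
chi(Sigma_11) = 2 - 2*11 = -20
chi(product) = (-4) * (-20) = 80

80


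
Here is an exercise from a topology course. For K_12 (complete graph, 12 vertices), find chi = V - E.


K_12: V = 12, E = C(12,2) = 66.
chi = V - E = 12 - 66 = -54

-54


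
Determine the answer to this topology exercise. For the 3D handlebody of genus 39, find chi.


A genus-g handlebody deformation retracts to a wedge of g circles.
chi(vee_g S^1) = 1 - g.
chi(H_39) = 1 - 39 = -38

-38


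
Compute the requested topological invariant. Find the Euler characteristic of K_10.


K_10: V = 10, E = C(10,2) = 45.
chi = V - E = 10 - 45 = -35

-35


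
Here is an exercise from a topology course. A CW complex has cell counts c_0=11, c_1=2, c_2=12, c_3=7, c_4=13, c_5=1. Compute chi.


chi = sum_k (-1)^k c_k.
= (-1)^0*11 + (-1)^1*2 + (-1)^2*12 + (-1)^3*7 + (-1)^4*13 + (-1)^5*1
= (11) + (-2) + (12) + (-7) + (13) + (-1)
= 26

26


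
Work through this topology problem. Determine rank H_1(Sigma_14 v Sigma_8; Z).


For a wedge: H_1(A v B) = H_1(A) + H_1(B).
b_1(Sigma_14) = 28, b_1(Sigma_8) = 16.
b_1 = 28 + 16 = 44

44


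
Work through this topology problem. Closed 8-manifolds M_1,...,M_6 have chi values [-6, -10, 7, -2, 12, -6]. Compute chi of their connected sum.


For n-manifolds: chi(A#B) = chi(A) + chi(B) - chi(S^8).
chi(S^8) = 1 + (-1)^8 = 2.
chi(#) = (sum chi_i) - (6-1)*chi(S^8) = -5 - 5*2 = -15

-15


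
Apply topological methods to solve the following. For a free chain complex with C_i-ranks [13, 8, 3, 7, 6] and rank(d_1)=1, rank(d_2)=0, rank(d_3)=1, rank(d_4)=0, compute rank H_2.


rank H_k = rank(ker d_k) - rank(im d_{k+1}).
rank(ker d_2) = rank(C_2) - rank(d_2) = 3 - 0 = 3.
rank(im d_{2+1}) = 1.
rank H_2 = 3 - 1 = 2

2


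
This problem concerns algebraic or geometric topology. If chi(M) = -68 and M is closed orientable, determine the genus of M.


chi = 2 - 2g for closed orientable surfaces.
-68 = 2 - 2g
2g = 2 - (-68) = 70
g = 35

35


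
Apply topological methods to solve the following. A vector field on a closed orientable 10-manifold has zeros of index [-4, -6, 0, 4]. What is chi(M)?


Poincare-Hopf: chi(M) = sum of indices of zeros.
chi = (-4) + (-6) + (0) + (4) = -6

-6


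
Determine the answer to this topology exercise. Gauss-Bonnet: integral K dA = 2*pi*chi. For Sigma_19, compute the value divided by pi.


Gauss-Bonnet: integral K dA = 2*pi*chi(M).
chi(Sigma_19) = 2 - 2*19 = -36.
(integral K dA)/pi = 2*chi = 2*(-36) = -72

-72


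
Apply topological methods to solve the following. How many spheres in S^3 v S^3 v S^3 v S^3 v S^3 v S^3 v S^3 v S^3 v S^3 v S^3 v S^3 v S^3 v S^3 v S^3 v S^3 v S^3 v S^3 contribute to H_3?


For a wedge of spheres, H_k (k>0) is free on one generator per sphere of dimension k.
Spheres of dimension 3: count = 17.
b_3 = 17

17


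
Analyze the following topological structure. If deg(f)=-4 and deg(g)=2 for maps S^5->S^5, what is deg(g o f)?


Degree is multiplicative under composition: deg(g o f) = deg(g) * deg(f).
= 2 * -4 = -8

-8


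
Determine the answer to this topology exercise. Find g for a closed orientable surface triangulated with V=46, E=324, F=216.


chi = V - E + F = 46 - 324 + 216 = -62
For orientable closed surface: chi = 2 - 2g, so g = (2 - chi)/2.
g = (2 - (-62)) / 2 = 64 / 2 = 32

32


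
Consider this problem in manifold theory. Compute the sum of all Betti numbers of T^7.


b_k(T^7) = C(7,k), so the sum over k is sum_k C(7,k) = 2^7.
Total = 2^7 = 128

128


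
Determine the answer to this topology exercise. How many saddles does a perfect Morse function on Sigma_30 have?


A perfect Morse function has m_k = b_k.
For Sigma_30: b_0=1, b_1=2g=60, b_2=1.
Saddles m_1 = 2g = 60

60


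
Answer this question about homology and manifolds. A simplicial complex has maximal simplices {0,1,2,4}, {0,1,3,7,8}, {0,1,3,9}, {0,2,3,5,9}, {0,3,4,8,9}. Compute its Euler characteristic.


Enumerate all faces; f-vector: f_0=9, f_1=28, f_2=34, f_3=17, f_4=3.
chi = sum (-1)^k f_k = 1

1


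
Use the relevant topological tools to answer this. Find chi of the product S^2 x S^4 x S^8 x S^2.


chi is multiplicative: chi(X x Y) = chi(X) chi(Y).
Each even-dim sphere has chi = 2. There are 4 factors.
chi = 2^4 = 16

16


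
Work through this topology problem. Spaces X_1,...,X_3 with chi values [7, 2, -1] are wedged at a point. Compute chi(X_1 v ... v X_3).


chi(A v B) = chi(A) + chi(B) - 1 (one point identified).
For 3 spaces: chi = (sum chi_i) - (3 - 1).
sum = 8; chi = 8 - 2 = 6

6


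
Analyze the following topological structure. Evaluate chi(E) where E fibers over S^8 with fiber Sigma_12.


chi(S^8) = 2 (n even), chi(Sigma_12) = 2 - 2*12 = -22.
chi(E) = 2 * (-22) = -44

-44


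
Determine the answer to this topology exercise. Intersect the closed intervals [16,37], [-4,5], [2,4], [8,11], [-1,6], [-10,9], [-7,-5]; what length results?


Intersection = [max(a_i), min(b_i)] = [16, -5].
Since 16 > -5, the intersection is empty.
Length = 0

0


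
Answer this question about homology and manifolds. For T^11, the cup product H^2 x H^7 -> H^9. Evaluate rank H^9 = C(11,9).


Cup product: H^p x H^q -> H^{p+q}; here p+q = 2+7 = 9.
rank H^k(T^n) = C(n,k).
C(11,9) = 55

55


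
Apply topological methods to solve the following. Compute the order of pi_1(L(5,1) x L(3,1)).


pi_1(X x Y) = pi_1(X) x pi_1(Y).
pi_1(L(5,1)) = Z/5, pi_1(L(3,1)) = Z/3.
|Z/5 x Z/3| = 5 * 3 = 15

15


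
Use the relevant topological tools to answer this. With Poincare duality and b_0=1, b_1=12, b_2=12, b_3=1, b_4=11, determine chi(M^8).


By Poincare duality b_k = b_{8-k}, so full Betti numbers: b_0=1, b_1=12, b_2=12, b_3=1, b_4=11, b_5=1, b_6=12, b_7=12, b_8=1.
chi = sum (-1)^k b_k = 11

11


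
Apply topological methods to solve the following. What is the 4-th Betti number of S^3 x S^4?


Each S^d has Poincare polynomial 1 + t^d.
The product S^3 x S^4 has Poincare polynomial prod(1+t^d_i).
Expanding: b_0=1, b_3=1, b_4=1, b_7=1.
b_4 = 1

1


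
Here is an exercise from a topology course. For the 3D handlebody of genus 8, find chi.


A genus-g handlebody deformation retracts to a wedge of g circles.
chi(vee_g S^1) = 1 - g.
chi(H_8) = 1 - 8 = -7

-7


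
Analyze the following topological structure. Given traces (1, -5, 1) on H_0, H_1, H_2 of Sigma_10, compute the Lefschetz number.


L(f) = tr(f_0*) - tr(f_1*) + tr(f_2*).
= 1 - (-5) + (1)
= 7

7


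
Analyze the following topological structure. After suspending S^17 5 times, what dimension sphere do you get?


Each suspension raises dimension by 1: Sigma S^n = S^{n+1}.
Sigma^5 S^17 = S^{17+5} = S^22

22


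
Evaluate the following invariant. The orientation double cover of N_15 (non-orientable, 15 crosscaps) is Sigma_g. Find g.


chi(N_15) = 2 - 15 = -13.
Double cover: chi(Sigma_g) = 2 * chi(N_15) = 2*(-13) = -26.
2 - 2g = -26, so g = (2 - (-26))/2 = 28/2 = 14

14


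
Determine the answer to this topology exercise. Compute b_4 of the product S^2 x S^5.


Each S^d has Poincare polynomial 1 + t^d.
The product S^2 x S^5 has Poincare polynomial prod(1+t^d_i).
Expanding: b_0=1, b_2=1, b_5=1, b_7=1.
b_4 = 0

0


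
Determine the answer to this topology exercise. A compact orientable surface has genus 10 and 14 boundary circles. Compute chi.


For a compact orientable surface with genus g and b boundary components: chi = 2 - 2g - b.
chi = 2 - 2*10 - 14 = 2 - 20 - 14 = -32

-32


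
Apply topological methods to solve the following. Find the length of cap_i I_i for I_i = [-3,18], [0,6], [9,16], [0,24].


Intersection = [max(a_i), min(b_i)] = [9, 6].
Since 9 > 6, the intersection is empty.
Length = 0

0


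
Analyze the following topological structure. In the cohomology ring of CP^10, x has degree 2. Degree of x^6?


|x| = 2 in H^*(CP^n).
|x^6| = 6 * |x| = 6 * 2 = 12

12


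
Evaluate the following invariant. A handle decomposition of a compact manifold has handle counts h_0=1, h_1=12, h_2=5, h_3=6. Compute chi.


Handles of index k contribute (-1)^k to chi (same as CW cells).
chi = (1) + (-12) + (5) + (-6) = -12

-12


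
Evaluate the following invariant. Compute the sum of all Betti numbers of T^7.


b_k(T^7) = C(7,k), so the sum over k is sum_k C(7,k) = 2^7.
Total = 2^7 = 128

128


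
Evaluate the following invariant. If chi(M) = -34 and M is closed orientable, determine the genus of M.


chi = 2 - 2g for closed orientable surfaces.
-34 = 2 - 2g
2g = 2 - (-34) = 36
g = 18

18


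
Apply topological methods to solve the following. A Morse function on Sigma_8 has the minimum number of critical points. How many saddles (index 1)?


A perfect Morse function has m_k = b_k.
For Sigma_8: b_0=1, b_1=2g=16, b_2=1.
Saddles m_1 = 2g = 16

16


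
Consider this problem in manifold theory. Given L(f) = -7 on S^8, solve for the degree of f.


L(f) = 1 + (-1)^8 deg(f) on S^8.
-7 = 1 + (-1)^8 * deg(f)
(-1)^8 * deg(f) = -8
deg(f) = -8

-8


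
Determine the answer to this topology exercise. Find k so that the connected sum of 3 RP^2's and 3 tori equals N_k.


Since a >= 1, the sum is non-orientable; each T^2 can be replaced by RP^2 # RP^2 (since T^2#RP^2 = 3RP^2).
Total crosscaps k = 3 + 2*3 = 9.
Check via chi: chi = 3*1 + 3*0 - (3+3-1)*2 = -7 = 2 - k = -7. Consistent.

9


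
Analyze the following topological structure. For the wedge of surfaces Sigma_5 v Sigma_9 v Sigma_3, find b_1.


For a wedge X v Y: reduced H_k(X v Y) = H_k(X) + H_k(Y).
Each Sigma_g contributes b_1 = 2g.
b_1 = 10 + 18 + 6 = 34

34


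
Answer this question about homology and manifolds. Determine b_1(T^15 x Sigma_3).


pi_1(A x B) = pi_1(A) x pi_1(B); rank of abelianization = b_1.
b_1(T^15) = 15, b_1(Sigma_3) = 2*3 = 6.
b_1(product) = 15 + 6 = 21

21


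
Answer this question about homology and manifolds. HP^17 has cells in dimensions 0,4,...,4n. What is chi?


HP^17 has one cell in each dimension 0, 4, ..., 4*17 (17+1 cells, all even-dim).
chi = 17 + 1 = 18

18


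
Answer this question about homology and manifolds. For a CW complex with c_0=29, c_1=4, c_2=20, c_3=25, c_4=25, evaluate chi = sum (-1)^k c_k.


chi = sum_k (-1)^k c_k.
= (-1)^0*29 + (-1)^1*4 + (-1)^2*20 + (-1)^3*25 + (-1)^4*25
= (29) + (-4) + (20) + (-25) + (25)
= 45

45


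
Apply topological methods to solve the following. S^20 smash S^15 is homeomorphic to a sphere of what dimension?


S^m ^ S^n = S^{m+n}.
k = 20 + 15 = 35

35


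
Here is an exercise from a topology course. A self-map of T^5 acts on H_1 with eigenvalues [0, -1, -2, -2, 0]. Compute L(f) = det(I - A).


For a torus self-map: L(f) = det(I - A) where A acts on H_1.
L(f) = (1-0) * (1--1) * (1--2) * (1--2) * (1-0) = 1 * 2 * 3 * 3 * 1 = 18

18


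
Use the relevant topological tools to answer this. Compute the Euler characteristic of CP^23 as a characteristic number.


For any closed oriented manifold, <e(TM),[M]> = chi(M).
chi(CP^23) = 23+1 = 24

24


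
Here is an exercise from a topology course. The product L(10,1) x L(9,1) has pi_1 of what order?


pi_1(X x Y) = pi_1(X) x pi_1(Y).
pi_1(L(10,1)) = Z/10, pi_1(L(9,1)) = Z/9.
|Z/10 x Z/9| = 10 * 9 = 90

90


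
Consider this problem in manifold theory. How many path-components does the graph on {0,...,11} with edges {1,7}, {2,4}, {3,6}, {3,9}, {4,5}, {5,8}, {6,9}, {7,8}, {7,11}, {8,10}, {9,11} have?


Run DFS/union-find over 12 vertices.
V = 12, E = 11.
Number of components = 2

2


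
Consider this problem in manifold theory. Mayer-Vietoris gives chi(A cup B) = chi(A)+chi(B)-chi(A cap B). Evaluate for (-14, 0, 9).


chi(A cup B) = chi(A) + chi(B) - chi(A cap B)
= -14 + (0) - (9)
= -23

-23


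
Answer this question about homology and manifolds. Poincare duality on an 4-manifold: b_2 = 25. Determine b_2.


Poincare duality for closed orientable n-manifolds: b_k = b_{n-k}.
Here n = 4, so b_2 = b_2 = 25

25


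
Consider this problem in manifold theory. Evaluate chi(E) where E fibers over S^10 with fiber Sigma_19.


chi(S^10) = 2 (n even), chi(Sigma_19) = 2 - 2*19 = -36.
chi(E) = 2 * (-36) = -72

-72


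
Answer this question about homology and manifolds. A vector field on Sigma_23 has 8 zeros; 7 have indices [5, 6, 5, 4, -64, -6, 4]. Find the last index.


Poincare-Hopf: sum of indices = chi(M).
chi(Sigma_23) = 2 - 2*23 = -44.
Sum of known indices = -46.
x = chi - (sum known) = -44 - (-46) = 2

2


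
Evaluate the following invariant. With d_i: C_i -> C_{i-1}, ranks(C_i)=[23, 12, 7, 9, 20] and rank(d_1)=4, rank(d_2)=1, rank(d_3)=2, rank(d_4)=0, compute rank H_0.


rank H_k = rank(ker d_k) - rank(im d_{k+1}).
rank(ker d_0) = rank(C_0) - rank(d_0) = 23 - 0 = 23.
rank(im d_{0+1}) = 4.
rank H_0 = 23 - 4 = 19

19


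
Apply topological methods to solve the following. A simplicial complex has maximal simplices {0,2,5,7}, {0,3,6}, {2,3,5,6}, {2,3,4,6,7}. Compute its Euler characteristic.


Enumerate all faces; f-vector: f_0=7, f_1=19, f_2=18, f_3=7, f_4=1.
chi = sum (-1)^k f_k = 0

0


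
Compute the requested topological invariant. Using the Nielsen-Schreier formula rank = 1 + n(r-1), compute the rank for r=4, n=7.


Nielsen-Schreier: an index-n subgroup of F_r is free of rank 1 + n(r-1).
Equivalently: chi(cover) = n*chi(base); chi(vee_r S^1) = 1 - 4 = -3.
chi(E) = 7*(-3) = -21; rank = 1 - chi(E) = 1 - (-21) = 22.
rank = 1 + 7*(4-1) = 1 + 21 = 22

22


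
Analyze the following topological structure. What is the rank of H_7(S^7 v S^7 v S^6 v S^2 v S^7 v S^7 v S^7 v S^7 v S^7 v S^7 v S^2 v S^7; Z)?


For a wedge of spheres, H_k (k>0) is free on one generator per sphere of dimension k.
Spheres of dimension 7: count = 9.
b_7 = 9

9


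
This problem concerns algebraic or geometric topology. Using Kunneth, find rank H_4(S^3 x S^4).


Each S^d has Poincare polynomial 1 + t^d.
The product S^3 x S^4 has Poincare polynomial prod(1+t^d_i).
Expanding: b_0=1, b_3=1, b_4=1, b_7=1.
b_4 = 1

1


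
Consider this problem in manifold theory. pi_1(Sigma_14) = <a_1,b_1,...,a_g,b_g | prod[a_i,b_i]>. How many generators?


Standard presentation: pi_1(Sigma_g) = <a_1,b_1,...,a_g,b_g | [a_1,b_1]...[a_g,b_g] = 1>.
Number of generators = 2g = 2*14 = 28

28


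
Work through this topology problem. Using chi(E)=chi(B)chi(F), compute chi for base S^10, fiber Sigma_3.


chi(S^10) = 2 (n even), chi(Sigma_3) = 2 - 2*3 = -4.
chi(E) = 2 * (-4) = -8

-8


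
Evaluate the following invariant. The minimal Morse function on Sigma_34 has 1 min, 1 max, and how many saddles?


A perfect Morse function has m_k = b_k.
For Sigma_34: b_0=1, b_1=2g=68, b_2=1.
Saddles m_1 = 2g = 68

68


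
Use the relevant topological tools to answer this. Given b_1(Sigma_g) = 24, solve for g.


For a closed orientable surface: b_1 = 2g.
24 = 2g
g = 24 / 2 = 12

12


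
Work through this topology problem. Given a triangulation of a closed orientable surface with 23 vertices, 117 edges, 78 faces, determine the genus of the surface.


chi = V - E + F = 23 - 117 + 78 = -16
For orientable closed surface: chi = 2 - 2g, so g = (2 - chi)/2.
g = (2 - (-16)) / 2 = 18 / 2 = 9

9


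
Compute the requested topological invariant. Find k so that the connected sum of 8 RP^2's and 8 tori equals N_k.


Since a >= 1, the sum is non-orientable; each T^2 can be replaced by RP^2 # RP^2 (since T^2#RP^2 = 3RP^2).
Total crosscaps k = 8 + 2*8 = 24.
Check via chi: chi = 8*1 + 8*0 - (8+8-1)*2 = -22 = 2 - k = -22. Consistent.

24


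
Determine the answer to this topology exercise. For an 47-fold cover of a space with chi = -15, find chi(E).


For a finite covering: chi(E) = (number of sheets) * chi(B).
chi(E) = 47 * (-15) = -705

-705


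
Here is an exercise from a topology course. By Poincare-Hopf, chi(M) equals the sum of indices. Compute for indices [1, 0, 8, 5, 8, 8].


Poincare-Hopf: chi(M) = sum of indices of zeros.
chi = (1) + (0) + (8) + (5) + (8) + (8) = 30

30


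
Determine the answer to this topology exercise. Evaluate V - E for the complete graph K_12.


K_12: V = 12, E = C(12,2) = 66.
chi = V - E = 12 - 66 = -54

-54


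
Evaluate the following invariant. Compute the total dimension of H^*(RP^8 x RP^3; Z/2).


dim H^*(RP^n; Z/2) = n+1 (one Z/2 in each degree 0..n).
Total Betti number is multiplicative.
Total = (8+1) * (3+1) = 9 * 4 = 36

36


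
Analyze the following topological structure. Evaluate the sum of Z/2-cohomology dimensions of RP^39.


H^k(RP^39; Z/2) = Z/2 for each 0 <= k <= 39.
Total dimension = 39 + 1 = 40

40


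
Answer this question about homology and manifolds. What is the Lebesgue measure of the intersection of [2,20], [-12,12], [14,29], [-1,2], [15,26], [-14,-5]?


Intersection = [max(a_i), min(b_i)] = [15, -5].
Since 15 > -5, the intersection is empty.
Length = 0

0


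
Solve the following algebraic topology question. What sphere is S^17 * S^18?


Join of spheres: S^m * S^n = S^{m+n+1}.
dim = 17 + 18 + 1 = 36

36


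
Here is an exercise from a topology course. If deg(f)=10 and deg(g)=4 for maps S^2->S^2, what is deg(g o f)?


Degree is multiplicative under composition: deg(g o f) = deg(g) * deg(f).
= 4 * 10 = 40

40


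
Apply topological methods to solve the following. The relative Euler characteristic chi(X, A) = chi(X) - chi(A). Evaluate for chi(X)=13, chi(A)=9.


Relative Euler characteristic: chi(X, A) = chi(X) - chi(A).
= 13 - (9) = 4

4


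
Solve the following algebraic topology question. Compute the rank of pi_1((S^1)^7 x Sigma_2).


pi_1(A x B) = pi_1(A) x pi_1(B); rank of abelianization = b_1.
b_1(T^7) = 7, b_1(Sigma_2) = 2*2 = 4.
b_1(product) = 7 + 4 = 11

11


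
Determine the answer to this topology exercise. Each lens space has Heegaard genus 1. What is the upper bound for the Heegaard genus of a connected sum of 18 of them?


Heegaard genus satisfies g(A#B) <= g(A) + g(B).
Each lens space has g = 1.
Upper bound: 18 * 1 = 18

18


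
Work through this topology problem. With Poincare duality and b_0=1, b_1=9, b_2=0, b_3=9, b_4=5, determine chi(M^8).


By Poincare duality b_k = b_{8-k}, so full Betti numbers: b_0=1, b_1=9, b_2=0, b_3=9, b_4=5, b_5=9, b_6=0, b_7=9, b_8=1.
chi = sum (-1)^k b_k = -29

-29


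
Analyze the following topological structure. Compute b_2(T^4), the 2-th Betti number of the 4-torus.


By the Kunneth formula, b_k(T^n) = C(n,k).
b_2(T^4) = C(4,2).
C(4,2) = 4!/(2!*2!) = 6

6


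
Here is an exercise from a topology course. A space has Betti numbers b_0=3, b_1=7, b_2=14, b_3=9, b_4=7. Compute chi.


chi = sum_k (-1)^k b_k.
= (3) + (-7) + (14) + (-9) + (7)
= 8

8


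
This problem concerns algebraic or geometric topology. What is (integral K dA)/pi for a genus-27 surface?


Gauss-Bonnet: integral K dA = 2*pi*chi(M).
chi(Sigma_27) = 2 - 2*27 = -52.
(integral K dA)/pi = 2*chi = 2*(-52) = -104

-104


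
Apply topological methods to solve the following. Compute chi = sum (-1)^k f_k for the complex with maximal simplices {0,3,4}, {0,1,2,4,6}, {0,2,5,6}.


Enumerate all faces; f-vector: f_0=7, f_1=15, f_2=14, f_3=6, f_4=1.
chi = sum (-1)^k f_k = 1

1


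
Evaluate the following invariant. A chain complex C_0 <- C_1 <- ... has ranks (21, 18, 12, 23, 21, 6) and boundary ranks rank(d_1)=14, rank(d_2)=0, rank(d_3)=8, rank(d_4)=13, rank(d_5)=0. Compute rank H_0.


rank H_k = rank(ker d_k) - rank(im d_{k+1}).
rank(ker d_0) = rank(C_0) - rank(d_0) = 21 - 0 = 21.
rank(im d_{0+1}) = 14.
rank H_0 = 21 - 14 = 7

7


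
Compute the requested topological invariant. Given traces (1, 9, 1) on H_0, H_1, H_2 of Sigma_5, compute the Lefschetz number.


L(f) = tr(f_0*) - tr(f_1*) + tr(f_2*).
= 1 - (9) + (1)
= -7

-7


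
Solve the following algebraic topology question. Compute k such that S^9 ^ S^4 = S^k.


S^m ^ S^n = S^{m+n}.
k = 9 + 4 = 13

13


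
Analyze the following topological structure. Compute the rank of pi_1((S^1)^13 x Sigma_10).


pi_1(A x B) = pi_1(A) x pi_1(B); rank of abelianization = b_1.
b_1(T^13) = 13, b_1(Sigma_10) = 2*10 = 20.
b_1(product) = 13 + 20 = 33

33


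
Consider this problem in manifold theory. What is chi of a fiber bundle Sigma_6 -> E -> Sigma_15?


For a fiber bundle F -> E -> B (with CW structure): chi(E) = chi(B) * chi(F).
chi(Sigma_15) = -28, chi(Sigma_6) = -10.
chi(E) = (-28) * (-10) = 280

280


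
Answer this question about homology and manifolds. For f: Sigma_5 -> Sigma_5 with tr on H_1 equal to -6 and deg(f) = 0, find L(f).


L(f) = tr(f_0*) - tr(f_1*) + tr(f_2*).
= 1 - (-6) + (0)
= 7

7


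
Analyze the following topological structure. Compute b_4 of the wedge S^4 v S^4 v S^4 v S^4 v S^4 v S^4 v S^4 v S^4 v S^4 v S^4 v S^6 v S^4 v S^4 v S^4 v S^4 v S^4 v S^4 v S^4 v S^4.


For a wedge of spheres, H_k (k>0) is free on one generator per sphere of dimension k.
Spheres of dimension 4: count = 18.
b_4 = 18

18


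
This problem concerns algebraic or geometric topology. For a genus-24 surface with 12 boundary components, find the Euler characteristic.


For a compact orientable surface with genus g and b boundary components: chi = 2 - 2g - b.
chi = 2 - 2*24 - 12 = 2 - 48 - 12 = -58

-58


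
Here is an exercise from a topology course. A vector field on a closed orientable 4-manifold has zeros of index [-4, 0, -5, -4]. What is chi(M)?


Poincare-Hopf: chi(M) = sum of indices of zeros.
chi = (-4) + (0) + (-5) + (-4) = -13

-13


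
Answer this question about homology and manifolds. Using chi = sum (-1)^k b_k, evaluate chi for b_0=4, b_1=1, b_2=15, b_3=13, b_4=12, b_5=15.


chi = sum_k (-1)^k b_k.
= (4) + (-1) + (15) + (-13) + (12) + (-15)
= 2

2


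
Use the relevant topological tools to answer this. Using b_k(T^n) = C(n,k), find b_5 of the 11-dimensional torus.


By the Kunneth formula, b_k(T^n) = C(n,k).
b_5(T^11) = C(11,5).
C(11,5) = 11!/(5!*6!) = 462

462


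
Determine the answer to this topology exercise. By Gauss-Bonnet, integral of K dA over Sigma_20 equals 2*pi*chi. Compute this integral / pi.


Gauss-Bonnet: integral K dA = 2*pi*chi(M).
chi(Sigma_20) = 2 - 2*20 = -38.
(integral K dA)/pi = 2*chi = 2*(-38) = -76

-76


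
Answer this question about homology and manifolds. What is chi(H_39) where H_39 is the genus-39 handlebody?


A genus-g handlebody deformation retracts to a wedge of g circles.
chi(vee_g S^1) = 1 - g.
chi(H_39) = 1 - 39 = -38

-38


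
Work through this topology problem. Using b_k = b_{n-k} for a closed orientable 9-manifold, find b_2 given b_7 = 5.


Poincare duality for closed orientable n-manifolds: b_k = b_{n-k}.
Here n = 9, so b_2 = b_7 = 5

5


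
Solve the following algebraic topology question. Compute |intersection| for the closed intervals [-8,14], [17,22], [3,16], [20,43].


Intersection = [max(a_i), min(b_i)] = [20, 14].
Since 20 > 14, the intersection is empty.
Length = 0

0


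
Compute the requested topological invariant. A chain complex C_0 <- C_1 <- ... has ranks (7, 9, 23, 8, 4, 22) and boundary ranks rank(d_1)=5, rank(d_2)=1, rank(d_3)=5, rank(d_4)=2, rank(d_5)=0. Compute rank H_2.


rank H_k = rank(ker d_k) - rank(im d_{k+1}).
rank(ker d_2) = rank(C_2) - rank(d_2) = 23 - 1 = 22.
rank(im d_{2+1}) = 5.
rank H_2 = 22 - 5 = 17

17


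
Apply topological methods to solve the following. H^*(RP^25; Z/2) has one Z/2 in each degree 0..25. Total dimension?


H^k(RP^25; Z/2) = Z/2 for each 0 <= k <= 25.
Total dimension = 25 + 1 = 26

26


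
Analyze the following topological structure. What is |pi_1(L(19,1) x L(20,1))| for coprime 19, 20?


pi_1(X x Y) = pi_1(X) x pi_1(Y).
pi_1(L(19,1)) = Z/19, pi_1(L(20,1)) = Z/20.
|Z/19 x Z/20| = 19 * 20 = 380

380


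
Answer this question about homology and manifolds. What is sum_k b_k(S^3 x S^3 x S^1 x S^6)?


Total Betti number is multiplicative under products.
Each S^d (d>=1) has total Betti number 2.
There are 4 sphere factors.
Total = 2^4 = 16

16


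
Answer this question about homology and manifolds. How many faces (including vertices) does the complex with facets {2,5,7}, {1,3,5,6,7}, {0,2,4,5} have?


Each maximal simplex on m vertices has 2^m - 1 nonempty faces.
Take the union (dedupe shared faces).
Total distinct faces = 47

47


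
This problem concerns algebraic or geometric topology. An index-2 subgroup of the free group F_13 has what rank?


Nielsen-Schreier: an index-n subgroup of F_r is free of rank 1 + n(r-1).
Equivalently: chi(cover) = n*chi(base); chi(vee_r S^1) = 1 - 13 = -12.
chi(E) = 2*(-12) = -24; rank = 1 - chi(E) = 1 - (-24) = 25.
rank = 1 + 2*(13-1) = 1 + 24 = 25

25


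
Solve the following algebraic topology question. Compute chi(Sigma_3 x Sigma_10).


chi(Sigma_3) = 2 - 2*3 = -4
chi(Sigma_10) = 2 - 2*10 = -18
chi(product) = (-4) * (-18) = 72

72


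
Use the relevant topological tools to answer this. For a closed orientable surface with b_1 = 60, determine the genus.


For a closed orientable surface: b_1 = 2g.
60 = 2g
g = 60 / 2 = 30

30


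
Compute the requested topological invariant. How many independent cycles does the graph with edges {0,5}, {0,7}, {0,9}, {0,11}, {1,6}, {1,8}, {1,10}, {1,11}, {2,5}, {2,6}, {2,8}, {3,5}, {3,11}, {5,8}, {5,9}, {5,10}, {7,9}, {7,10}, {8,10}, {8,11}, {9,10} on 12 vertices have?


b_1 = E - V + (number of components).
E = 21, V = 12, components = 2.
b_1 = 21 - 12 + 2 = 11

11


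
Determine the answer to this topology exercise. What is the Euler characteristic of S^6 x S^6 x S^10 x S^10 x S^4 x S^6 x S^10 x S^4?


chi is multiplicative: chi(X x Y) = chi(X) chi(Y).
Each even-dim sphere has chi = 2. There are 8 factors.
chi = 2^8 = 256

256


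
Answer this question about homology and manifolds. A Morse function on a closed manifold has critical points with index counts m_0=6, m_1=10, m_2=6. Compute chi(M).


Morse theory: chi(M) = sum_k (-1)^k m_k where m_k = #(index-k critical points).
= (6) + (-10) + (6) = 2

2


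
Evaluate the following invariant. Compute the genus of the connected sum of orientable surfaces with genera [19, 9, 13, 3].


Genus is additive under connected sum of orientable surfaces.
g = 19 + 9 + 13 + 3 = 44

44


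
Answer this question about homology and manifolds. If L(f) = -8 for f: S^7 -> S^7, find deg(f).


L(f) = 1 + (-1)^7 deg(f) on S^7.
-8 = 1 + (-1)^7 * deg(f)
(-1)^7 * deg(f) = -9
deg(f) = 9

9


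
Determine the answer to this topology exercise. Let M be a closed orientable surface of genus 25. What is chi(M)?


For a closed orientable surface of genus g: chi = 2 - 2g.
Here g = 25.
chi = 2 - 2*25 = 2 - 50 = -48

-48


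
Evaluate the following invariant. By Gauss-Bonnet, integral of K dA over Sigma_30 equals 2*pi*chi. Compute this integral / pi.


Gauss-Bonnet: integral K dA = 2*pi*chi(M).
chi(Sigma_30) = 2 - 2*30 = -58.
(integral K dA)/pi = 2*chi = 2*(-58) = -116

-116


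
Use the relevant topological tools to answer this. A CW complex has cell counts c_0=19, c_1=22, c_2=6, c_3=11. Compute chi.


chi = sum_k (-1)^k c_k.
= (-1)^0*19 + (-1)^1*22 + (-1)^2*6 + (-1)^3*11
= (19) + (-22) + (6) + (-11)
= -8

-8


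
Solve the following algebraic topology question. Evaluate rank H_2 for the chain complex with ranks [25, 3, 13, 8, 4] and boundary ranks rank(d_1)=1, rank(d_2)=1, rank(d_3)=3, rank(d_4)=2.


rank H_k = rank(ker d_k) - rank(im d_{k+1}).
rank(ker d_2) = rank(C_2) - rank(d_2) = 13 - 1 = 12.
rank(im d_{2+1}) = 3.
rank H_2 = 12 - 3 = 9

9


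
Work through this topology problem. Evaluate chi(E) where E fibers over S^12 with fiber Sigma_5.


chi(S^12) = 2 (n even), chi(Sigma_5) = 2 - 2*5 = -8.
chi(E) = 2 * (-8) = -16

-16


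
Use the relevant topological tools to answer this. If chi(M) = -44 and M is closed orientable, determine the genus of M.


chi = 2 - 2g for closed orientable surfaces.
-44 = 2 - 2g
2g = 2 - (-44) = 46
g = 23

23


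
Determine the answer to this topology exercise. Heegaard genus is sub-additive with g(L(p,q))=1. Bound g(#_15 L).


Heegaard genus satisfies g(A#B) <= g(A) + g(B).
Each lens space has g = 1.
Upper bound: 15 * 1 = 15

15


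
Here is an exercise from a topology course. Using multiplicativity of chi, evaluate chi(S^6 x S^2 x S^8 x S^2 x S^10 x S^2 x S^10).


chi is multiplicative: chi(X x Y) = chi(X) chi(Y).
Each even-dim sphere has chi = 2. There are 7 factors.
chi = 2^7 = 128

128


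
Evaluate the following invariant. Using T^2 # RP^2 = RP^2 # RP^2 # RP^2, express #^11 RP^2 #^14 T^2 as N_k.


Since a >= 1, the sum is non-orientable; each T^2 can be replaced by RP^2 # RP^2 (since T^2#RP^2 = 3RP^2).
Total crosscaps k = 11 + 2*14 = 39.
Check via chi: chi = 11*1 + 14*0 - (11+14-1)*2 = -37 = 2 - k = -37. Consistent.

39


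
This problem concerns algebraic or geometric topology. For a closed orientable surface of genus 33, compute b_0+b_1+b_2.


For Sigma_33: b_0 = 1, b_1 = 2g = 66, b_2 = 1.
Total = 1 + 66 + 1 = 68

68


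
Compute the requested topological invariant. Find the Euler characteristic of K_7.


K_7: V = 7, E = C(7,2) = 21.
chi = V - E = 7 - 21 = -14

-14


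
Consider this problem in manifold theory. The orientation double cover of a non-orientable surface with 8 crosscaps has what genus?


chi(N_8) = 2 - 8 = -6.
Double cover: chi(Sigma_g) = 2 * chi(N_8) = 2*(-6) = -12.
2 - 2g = -12, so g = (2 - (-12))/2 = 14/2 = 7

7


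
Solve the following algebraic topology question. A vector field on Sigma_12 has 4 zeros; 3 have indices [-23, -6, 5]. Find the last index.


Poincare-Hopf: sum of indices = chi(M).
chi(Sigma_12) = 2 - 2*12 = -22.
Sum of known indices = -24.
x = chi - (sum known) = -22 - (-24) = 2

2


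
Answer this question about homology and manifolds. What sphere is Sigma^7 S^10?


Each suspension raises dimension by 1: Sigma S^n = S^{n+1}.
Sigma^7 S^10 = S^{10+7} = S^17

17


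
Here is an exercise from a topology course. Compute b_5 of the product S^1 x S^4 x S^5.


Each S^d has Poincare polynomial 1 + t^d.
The product S^1 x S^4 x S^5 has Poincare polynomial prod(1+t^d_i).
Expanding: b_0=1, b_1=1, b_4=1, b_5=2, b_6=1, b_9=1, b_10=1.
b_5 = 2

2


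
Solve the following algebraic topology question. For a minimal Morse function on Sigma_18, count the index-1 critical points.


A perfect Morse function has m_k = b_k.
For Sigma_18: b_0=1, b_1=2g=36, b_2=1.
Saddles m_1 = 2g = 36

36
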